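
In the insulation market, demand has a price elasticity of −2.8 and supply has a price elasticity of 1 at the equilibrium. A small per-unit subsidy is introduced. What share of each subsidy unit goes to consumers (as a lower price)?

Consumer share = 5/19

For a small subsidy around the equilibrium, the benefit split depends on the relative slopes, which at a point are proportional to the elasticities.
Buyer share = εs/(εs + |εd|) = 1/(1 + 2.8) = 5/19; seller share = |εd|/(εs + |εd|) = 14/19.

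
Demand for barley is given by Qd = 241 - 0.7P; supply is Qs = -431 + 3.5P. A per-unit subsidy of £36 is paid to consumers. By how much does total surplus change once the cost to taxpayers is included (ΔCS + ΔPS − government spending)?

Pre-subsidy: 241 - 0.7P = -431 + 3.5P gives P* = 160, Q* = 129.
With the rebate, buyers effectively pay Pb = Ps − 36, where Ps is the price sellers receive.
Demand in terms of Ps becomes Qd = 241 − 0.7(Ps − 36) = 266.2 - 0.7Ps. Setting this equal to supply: 266.2 - 0.7Ps = -431 + 3.5Ps, so Ps = 166.
Buyers pay Pb = 166 − 36 = 130; Q' = -431 + 3.5·166 = 150.
ΔCS = ½(129 + 150)(160 − 130) = 4185; ΔPS = ½(129 + 150)(166 − 160) = 837.
Government spending = 36 × 150 = 5400.
Net change = 4185 + 837 − 5400 = -378. The loss equals the DWL triangle ½·36·21.

Net change in total surplus = -£378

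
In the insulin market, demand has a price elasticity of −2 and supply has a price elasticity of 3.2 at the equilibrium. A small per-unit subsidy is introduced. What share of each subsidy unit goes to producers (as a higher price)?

For a small subsidy around the equilibrium, the benefit split depends on the relative slopes, which at a point are proportional to the elasticities.
Buyer share = εs/(εs + |εd|) = 3.2/(3.2 + 2) = 8/13; seller share = |εd|/(εs + |εd|) = 5/13.
So producers capture 5/13 of the subsidy.

Producer share = 5/13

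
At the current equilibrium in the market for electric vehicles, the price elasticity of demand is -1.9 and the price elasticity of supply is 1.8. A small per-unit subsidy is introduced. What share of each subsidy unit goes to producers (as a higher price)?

Producer share = 19/37

For a small subsidy around the equilibrium, the benefit split depends on the relative slopes, which at a point are proportional to the elasticities.
Buyer share = εs/(εs + |εd|) = 1.8/(1.8 + 1.9) = 18/37; seller share = |εd|/(εs + |εd|) = 19/37.
So producers capture 19/37 of the subsidy.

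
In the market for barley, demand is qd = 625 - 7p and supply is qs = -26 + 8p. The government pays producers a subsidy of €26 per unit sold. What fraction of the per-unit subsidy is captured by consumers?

Consumer share = 8/15

Pre-subsidy: 625 - 7p = -26 + 8p gives p* = 43.4, q* = 321.2.
With the subsidy, sellers receive ps = pb + 26 for each unit, where pb is the price buyers pay.
Supply in terms of pb becomes qs = -26 + 8(pb + 26) = 182 + 8pb. Setting this equal to demand: 625 - 7pb = 182 + 8pb, so pb = 443/15.
Sellers receive ps = 443/15 + 26 = 833/15; q' = 625 − 7·(443/15) = 6274/15.
Buyers' price falls by p* − pb = 43.4 − 443/15 = 208/15; sellers' price rises by ps − p* = 833/15 − 43.4 = 182/15.
So consumers capture (208/15)/26 = 8/15 of each unit of subsidy.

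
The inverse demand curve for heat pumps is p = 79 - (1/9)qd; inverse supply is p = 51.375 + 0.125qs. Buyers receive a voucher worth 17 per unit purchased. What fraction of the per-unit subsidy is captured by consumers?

Consumer share = 8/17

Pre-subsidy: 79 - (1/9)q = 51.375 + 0.125q gives q* = 117 and p* = 66.
With the rebate, buyers effectively pay pb = ps − 17, where ps is the price sellers receive.
On the curves, pb = 79 - (1/9)q and ps = 51.375 + 0.125q; the wedge ps − pb = 17 gives 51.375 + 0.125q − (79 - (1/9)q) = 17, so q' = 189.
Then pb = 79 − (1/9)·189 = 58 and ps = 51.375 + 0.125·189 = 75.
Buyers' price falls by p* − pb = 66 − 58 = 8; sellers' price rises by ps − p* = 75 − 66 = 9.
So consumers capture 8/17 = 8/17 of each unit of subsidy.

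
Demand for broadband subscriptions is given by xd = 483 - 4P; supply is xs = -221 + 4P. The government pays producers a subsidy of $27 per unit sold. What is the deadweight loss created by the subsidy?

Deadweight loss = $729

Pre-subsidy: 483 - 4P = -221 + 4P gives P* = 88, x* = 131.
With the subsidy, sellers receive Ps = Pb + 27 for each unit, where Pb is the price buyers pay.
Supply in terms of Pb becomes xs = -221 + 4(Pb + 27) = -113 + 4Pb. Setting this equal to demand: 483 - 4Pb = -113 + 4Pb, so Pb = 74.5.
Sellers receive Ps = 74.5 + 27 = 101.5; x' = 483 − 4·74.5 = 185.
The subsidy expands output by 185 − 131 = 54 past the efficient level; on those units the gap between marginal cost and willingness to pay runs from 0 up to 27.
DWL = ½ × 27 × 54 = 729.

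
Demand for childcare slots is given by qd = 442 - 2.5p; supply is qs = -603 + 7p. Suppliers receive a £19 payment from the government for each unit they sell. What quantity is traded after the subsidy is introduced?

Pre-subsidy: 442 - 2.5p = -603 + 7p gives p* = 110, q* = 167.
With the subsidy, sellers receive ps = pb + 19 for each unit, where pb is the price buyers pay.
Supply in terms of pb becomes qs = -603 + 7(pb + 19) = -470 + 7pb. Setting this equal to demand: 442 - 2.5pb = -470 + 7pb, so pb = 96.
Sellers receive ps = 96 + 19 = 115; q' = 442 − 2.5·96 = 202.

q' = 202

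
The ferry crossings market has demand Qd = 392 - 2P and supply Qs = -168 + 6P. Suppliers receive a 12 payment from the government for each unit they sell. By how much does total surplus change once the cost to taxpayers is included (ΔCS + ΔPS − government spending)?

Pre-subsidy: 392 - 2P = -168 + 6P gives P* = 70, Q* = 252.
With the subsidy, sellers receive Ps = Pb + 12 for each unit, where Pb is the price buyers pay.
Supply in terms of Pb becomes Qs = -168 + 6(Pb + 12) = -96 + 6Pb. Setting this equal to demand: 392 - 2Pb = -96 + 6Pb, so Pb = 61.
Sellers receive Ps = 61 + 12 = 73; Q' = 392 − 2·61 = 270.
ΔCS = ½(252 + 270)(70 − 61) = 2349; ΔPS = ½(252 + 270)(73 − 70) = 783.
Government spending = 12 × 270 = 3240.
Net change = 2349 + 783 − 3240 = -108. The loss equals the DWL triangle ½·12·18.

Net change in total surplus = -108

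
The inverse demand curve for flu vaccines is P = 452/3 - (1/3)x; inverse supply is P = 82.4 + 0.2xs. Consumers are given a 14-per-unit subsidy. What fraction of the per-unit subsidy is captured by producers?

Producer share = 0.375

Pre-subsidy: 452/3 - (1/3)x = 82.4 + 0.2x gives x* = 128 and P* = 108.
With the rebate, buyers effectively pay Pb = Ps − 14, where Ps is the price sellers receive.
On the curves, Pb = 452/3 - (1/3)x and Ps = 82.4 + 0.2x; the wedge Ps − Pb = 14 gives 82.4 + 0.2x − (452/3 - (1/3)x) = 14, so x' = 154.25.
Then Pb = 452/3 − (1/3)·154.25 = 99.25 and Ps = 82.4 + 0.2·154.25 = 113.25.
Buyers' price falls by P* − Pb = 108 − 99.25 = 8.75; sellers' price rises by Ps − P* = 113.25 − 108 = 5.25.
So producers capture 5.25/14 = 0.375 of each unit of subsidy.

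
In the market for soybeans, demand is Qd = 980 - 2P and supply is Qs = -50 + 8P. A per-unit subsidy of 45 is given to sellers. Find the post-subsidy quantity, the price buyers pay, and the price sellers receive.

Q' = 846; buyers pay 67; sellers receive 112

Pre-subsidy: 980 - 2P = -50 + 8P gives P* = 103, Q* = 774.
With the subsidy, sellers receive Ps = Pb + 45 for each unit, where Pb is the price buyers pay.
Supply in terms of Pb becomes Qs = -50 + 8(Pb + 45) = 310 + 8Pb. Setting this equal to demand: 980 - 2Pb = 310 + 8Pb, so Pb = 67.
Sellers receive Ps = 67 + 45 = 112; Q' = 980 − 2·67 = 846.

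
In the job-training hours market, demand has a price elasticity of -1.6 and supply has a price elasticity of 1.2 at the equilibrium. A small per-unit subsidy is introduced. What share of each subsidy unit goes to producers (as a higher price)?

Producer share = 4/7

For a small subsidy around the equilibrium, the benefit split depends on the relative slopes, which at a point are proportional to the elasticities.
Buyer share = εs/(εs + |εd|) = 1.2/(1.2 + 1.6) = 3/7; seller share = |εd|/(εs + |εd|) = 4/7.
So producers capture 4/7 of the subsidy.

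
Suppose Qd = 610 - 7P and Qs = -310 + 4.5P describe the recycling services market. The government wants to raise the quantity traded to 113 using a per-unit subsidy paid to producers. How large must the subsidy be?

Required subsidy s = 23 per unit

At Q = 113, invert demand for the buyer price: Pb = (610 − 113)/7 = 71; invert supply for the seller price: Ps = (113 − (-310))/4.5 = 94.
The subsidy must fill the gap: s = Ps − Pb = 94 − 71 = 23.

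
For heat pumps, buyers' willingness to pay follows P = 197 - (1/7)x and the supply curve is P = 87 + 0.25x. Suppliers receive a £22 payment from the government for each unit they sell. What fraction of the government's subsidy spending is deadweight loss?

Pre-subsidy: 197 - (1/7)x = 87 + 0.25x gives x* = 280 and P* = 157.
With the subsidy, sellers receive Ps = Pb + 22 for each unit, where Pb is the price buyers pay.
On the curves, Pb = 197 - (1/7)x and Ps = 87 + 0.25x; the wedge Ps − Pb = 22 gives 87 + 0.25x − (197 - (1/7)x) = 22, so x' = 336.
Then Pb = 197 − (1/7)·336 = 149 and Ps = 87 + 0.25·336 = 171.
ΔCS = ½(280 + 336)(157 − 149) = 2464; ΔPS = ½(280 + 336)(171 − 157) = 4312.
Government spending = 22 × 336 = 7392.
DWL = ½ × 22 × (336 − 280) = 616; fraction = 616 / 7392 = 1/12.

DWL / government spending = 1/12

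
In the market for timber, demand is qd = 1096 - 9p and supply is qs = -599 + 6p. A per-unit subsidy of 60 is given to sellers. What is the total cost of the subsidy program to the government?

Pre-subsidy: 1096 - 9p = -599 + 6p gives p* = 113, q* = 79.
With the subsidy, sellers receive ps = pb + 60 for each unit, where pb is the price buyers pay.
Supply in terms of pb becomes qs = -599 + 6(pb + 60) = -239 + 6pb. Setting this equal to demand: 1096 - 9pb = -239 + 6pb, so pb = 89.
Sellers receive ps = 89 + 60 = 149; q' = 1096 − 9·89 = 295.
Government outlay = subsidy × quantity = 60 × 295 = 17700.

Government cost = 17700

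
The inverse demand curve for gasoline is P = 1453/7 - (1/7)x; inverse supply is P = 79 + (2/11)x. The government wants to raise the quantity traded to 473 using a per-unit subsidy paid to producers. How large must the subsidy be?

Required subsidy s = 25 per unit

At x = 473, from the demand curve buyers pay Pb = 1453/7 − (1/7)·473 = 140; from the supply curve sellers need Ps = 79 + (2/11)·473 = 165.
The subsidy must fill the gap: s = Ps − Pb = 165 − 140 = 25.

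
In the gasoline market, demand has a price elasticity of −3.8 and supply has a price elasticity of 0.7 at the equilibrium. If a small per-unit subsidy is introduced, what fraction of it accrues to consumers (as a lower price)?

Consumer share = 7/45

For a small subsidy around the equilibrium, the benefit split depends on the relative slopes, which at a point are proportional to the elasticities.
Buyer share = εs/(εs + |εd|) = 0.7/(0.7 + 3.8) = 7/45; seller share = |εd|/(εs + |εd|) = 38/45.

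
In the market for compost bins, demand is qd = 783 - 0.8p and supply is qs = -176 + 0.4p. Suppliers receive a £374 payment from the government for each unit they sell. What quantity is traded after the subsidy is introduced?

Pre-subsidy: 783 - 0.8p = -176 + 0.4p gives p* = 4795/6, q* = 431/3.
With the subsidy, sellers receive ps = pb + 374 for each unit, where pb is the price buyers pay.
Supply in terms of pb becomes qs = -176 + 0.4(pb + 374) = -26.4 + 0.4pb. Setting this equal to demand: 783 - 0.8pb = -26.4 + 0.4pb, so pb = 674.5.
Sellers receive ps = 674.5 + 374 = 1048.5; q' = 783 − 0.8·674.5 = 243.4.

q' = 243.4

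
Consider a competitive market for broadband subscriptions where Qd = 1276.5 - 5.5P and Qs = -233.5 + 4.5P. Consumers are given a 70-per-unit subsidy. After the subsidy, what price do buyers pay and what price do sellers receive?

Buyers pay 119.5; sellers receive 189.5

Pre-subsidy: 1276.5 - 5.5P = -233.5 + 4.5P gives P* = 151, Q* = 446.
With the rebate, buyers effectively pay Pb = Ps − 70, where Ps is the price sellers receive.
Demand in terms of Ps becomes Qd = 1276.5 − 5.5(Ps − 70) = 1661.5 - 5.5Ps. Setting this equal to supply: 1661.5 - 5.5Ps = -233.5 + 4.5Ps, so Ps = 189.5.
Buyers pay Pb = 189.5 − 70 = 119.5; Q' = -233.5 + 4.5·189.5 = 619.25.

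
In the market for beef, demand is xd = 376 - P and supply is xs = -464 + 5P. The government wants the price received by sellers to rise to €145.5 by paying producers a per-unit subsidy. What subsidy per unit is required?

Required subsidy s = €33 per unit

At a seller price of 145.5, quantity supplied is -464 + 5·145.5 = 263.5.
Buyers absorb 263.5 only when they pay Pb with 376 − 1·Pb = 263.5, i.e. Pb = 112.5.
s = Ps − Pb = 145.5 − 112.5 = 33.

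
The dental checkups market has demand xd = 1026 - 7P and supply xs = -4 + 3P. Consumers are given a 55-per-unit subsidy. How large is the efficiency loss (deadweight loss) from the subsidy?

Pre-subsidy: 1026 - 7P = -4 + 3P gives P* = 103, x* = 305.
With the rebate, buyers effectively pay Pb = Ps − 55, where Ps is the price sellers receive.
Demand in terms of Ps becomes xd = 1026 − 7(Ps − 55) = 1411 - 7Ps. Setting this equal to supply: 1411 - 7Ps = -4 + 3Ps, so Ps = 141.5.
Buyers pay Pb = 141.5 − 55 = 86.5; x' = -4 + 3·141.5 = 420.5.
The subsidy expands output by 420.5 − 305 = 115.5 past the efficient level; on those units the gap between marginal cost and willingness to pay runs from 0 up to 55.
DWL = ½ × 55 × 115.5 = 3176.25.

Deadweight loss = 3176.25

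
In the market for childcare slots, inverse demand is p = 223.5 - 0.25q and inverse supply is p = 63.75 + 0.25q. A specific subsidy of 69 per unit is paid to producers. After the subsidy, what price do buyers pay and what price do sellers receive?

Buyers pay 109.125; sellers receive 178.125

Pre-subsidy: 223.5 - 0.25q = 63.75 + 0.25q gives q* = 319.5 and p* = 143.625.
With the subsidy, sellers receive ps = pb + 69 for each unit, where pb is the price buyers pay.
On the curves, pb = 223.5 - 0.25q and ps = 63.75 + 0.25q; the wedge ps − pb = 69 gives 63.75 + 0.25q − (223.5 - 0.25q) = 69, so q' = 457.5.
Then pb = 223.5 − 0.25·457.5 = 109.125 and ps = 63.75 + 0.25·457.5 = 178.125.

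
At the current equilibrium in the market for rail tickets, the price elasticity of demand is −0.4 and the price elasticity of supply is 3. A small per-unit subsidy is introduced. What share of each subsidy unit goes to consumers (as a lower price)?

For a small subsidy around the equilibrium, the benefit split depends on the relative slopes, which at a point are proportional to the elasticities.
Buyer share = εs/(εs + |εd|) = 3/(3 + 0.4) = 15/17; seller share = |εd|/(εs + |εd|) = 2/17.

Consumer share = 15/17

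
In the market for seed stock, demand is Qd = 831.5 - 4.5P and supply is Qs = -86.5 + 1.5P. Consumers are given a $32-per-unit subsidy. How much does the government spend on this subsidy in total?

Pre-subsidy: 831.5 - 4.5P = -86.5 + 1.5P gives P* = 153, Q* = 143.
With the rebate, buyers effectively pay Pb = Ps − 32, where Ps is the price sellers receive.
Demand in terms of Ps becomes Qd = 831.5 − 4.5(Ps − 32) = 975.5 - 4.5Ps. Setting this equal to supply: 975.5 - 4.5Ps = -86.5 + 1.5Ps, so Ps = 177.
Buyers pay Pb = 177 − 32 = 145; Q' = -86.5 + 1.5·177 = 179.
Government outlay = subsidy × quantity = 32 × 179 = 5728.

Government cost = $5728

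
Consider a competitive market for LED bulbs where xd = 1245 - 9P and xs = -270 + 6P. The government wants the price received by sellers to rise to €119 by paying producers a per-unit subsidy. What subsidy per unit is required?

At a seller price of 119, quantity supplied is -270 + 6·119 = 444.
Buyers absorb 444 only when they pay Pb with 1245 − 9·Pb = 444, i.e. Pb = 89.
s = Ps − Pb = 119 − 89 = 30.

Required subsidy s = €30 per unit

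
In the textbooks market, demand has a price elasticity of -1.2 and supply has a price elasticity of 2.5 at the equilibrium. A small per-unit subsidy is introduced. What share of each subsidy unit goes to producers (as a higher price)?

Producer share = 12/37

For a small subsidy around the equilibrium, the benefit split depends on the relative slopes, which at a point are proportional to the elasticities.
Buyer share = εs/(εs + |εd|) = 2.5/(2.5 + 1.2) = 25/37; seller share = |εd|/(εs + |εd|) = 12/37.
So producers capture 12/37 of the subsidy.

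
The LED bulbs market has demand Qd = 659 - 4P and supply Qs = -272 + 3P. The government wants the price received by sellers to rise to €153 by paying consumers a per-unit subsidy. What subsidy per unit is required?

At a seller price of 153, quantity supplied is -272 + 3·153 = 187.
Buyers absorb 187 only when they pay Pb with 659 − 4·Pb = 187, i.e. Pb = 118.
s = Ps − Pb = 153 − 118 = 35.

Required subsidy s = €35 per unit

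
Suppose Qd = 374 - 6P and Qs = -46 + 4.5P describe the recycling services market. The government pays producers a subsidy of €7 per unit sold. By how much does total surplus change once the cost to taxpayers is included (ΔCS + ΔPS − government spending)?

Net change in total surplus = -€63

Pre-subsidy: 374 - 6P = -46 + 4.5P gives P* = 40, Q* = 134.
With the subsidy, sellers receive Ps = Pb + 7 for each unit, where Pb is the price buyers pay.
Supply in terms of Pb becomes Qs = -46 + 4.5(Pb + 7) = -14.5 + 4.5Pb. Setting this equal to demand: 374 - 6Pb = -14.5 + 4.5Pb, so Pb = 37.
Sellers receive Ps = 37 + 7 = 44; Q' = 374 − 6·37 = 152.
ΔCS = ½(134 + 152)(40 − 37) = 429; ΔPS = ½(134 + 152)(44 − 40) = 572.
Government spending = 7 × 152 = 1064.
Net change = 429 + 572 − 1064 = -63. The loss equals the DWL triangle ½·7·18.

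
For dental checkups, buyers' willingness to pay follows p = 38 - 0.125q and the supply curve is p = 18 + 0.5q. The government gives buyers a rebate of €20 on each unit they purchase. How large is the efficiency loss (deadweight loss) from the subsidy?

Deadweight loss = €320

Pre-subsidy: 38 - 0.125q = 18 + 0.5q gives q* = 32 and p* = 34.
With the rebate, buyers effectively pay pb = ps − 20, where ps is the price sellers receive.
On the curves, pb = 38 - 0.125q and ps = 18 + 0.5q; the wedge ps − pb = 20 gives 18 + 0.5q − (38 - 0.125q) = 20, so q' = 64.
Then pb = 38 − 0.125·64 = 30 and ps = 18 + 0.5·64 = 50.
The subsidy expands output by 64 − 32 = 32 past the efficient level; on those units the gap between marginal cost and willingness to pay runs from 0 up to 20.
DWL = ½ × 20 × 32 = 320.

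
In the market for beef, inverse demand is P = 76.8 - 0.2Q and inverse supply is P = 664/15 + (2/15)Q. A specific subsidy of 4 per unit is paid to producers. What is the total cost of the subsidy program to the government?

Government cost = 438.4

Pre-subsidy: 76.8 - 0.2Q = 664/15 + (2/15)Q gives Q* = 97.6 and P* = 57.28.
With the subsidy, sellers receive Ps = Pb + 4 for each unit, where Pb is the price buyers pay.
On the curves, Pb = 76.8 - 0.2Q and Ps = 664/15 + (2/15)Q; the wedge Ps − Pb = 4 gives 664/15 + (2/15)Q − (76.8 - 0.2Q) = 4, so Q' = 109.6.
Then Pb = 76.8 − 0.2·109.6 = 54.88 and Ps = 664/15 + (2/15)·109.6 = 58.88.
Government outlay = subsidy × quantity = 4 × 109.6 = 438.4.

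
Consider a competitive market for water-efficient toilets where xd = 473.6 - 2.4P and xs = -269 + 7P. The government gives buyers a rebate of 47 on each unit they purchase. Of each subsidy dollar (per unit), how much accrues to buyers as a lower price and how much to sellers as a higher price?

Pre-subsidy: 473.6 - 2.4P = -269 + 7P gives P* = 79, x* = 284.
With the rebate, buyers effectively pay Pb = Ps − 47, where Ps is the price sellers receive.
Demand in terms of Ps becomes xd = 473.6 − 2.4(Ps − 47) = 586.4 - 2.4Ps. Setting this equal to supply: 586.4 - 2.4Ps = -269 + 7Ps, so Ps = 91.
Buyers pay Pb = 91 − 47 = 44; x' = -269 + 7·91 = 368.
Buyers' price falls by P* − Pb = 79 − 44 = 35; sellers' price rises by Ps − P* = 91 − 79 = 12.

Buyers gain 35 per unit; sellers gain 12 per unit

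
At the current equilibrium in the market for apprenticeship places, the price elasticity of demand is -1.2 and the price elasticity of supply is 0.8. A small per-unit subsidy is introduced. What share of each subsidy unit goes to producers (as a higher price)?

Producer share = 0.6

For a small subsidy around the equilibrium, the benefit split depends on the relative slopes, which at a point are proportional to the elasticities.
Buyer share = εs/(εs + |εd|) = 0.8/(0.8 + 1.2) = 0.4; seller share = |εd|/(εs + |εd|) = 0.6.
So producers capture 0.6 of the subsidy.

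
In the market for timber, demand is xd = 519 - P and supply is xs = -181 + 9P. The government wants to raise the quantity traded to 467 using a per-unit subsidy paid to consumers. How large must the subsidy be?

At x = 467, invert demand for the buyer price: Pb = (519 − 467)/1 = 52; invert supply for the seller price: Ps = (467 − (-181))/9 = 72.
The subsidy must fill the gap: s = Ps − Pb = 72 − 52 = 20.

Required subsidy s = 20 per unit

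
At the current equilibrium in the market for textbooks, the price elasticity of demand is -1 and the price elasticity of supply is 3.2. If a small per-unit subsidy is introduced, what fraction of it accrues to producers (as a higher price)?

For a small subsidy around the equilibrium, the benefit split depends on the relative slopes, which at a point are proportional to the elasticities.
Buyer share = εs/(εs + |εd|) = 3.2/(3.2 + 1) = 16/21; seller share = |εd|/(εs + |εd|) = 5/21.
So producers capture 5/21 of the subsidy.

Producer share = 5/21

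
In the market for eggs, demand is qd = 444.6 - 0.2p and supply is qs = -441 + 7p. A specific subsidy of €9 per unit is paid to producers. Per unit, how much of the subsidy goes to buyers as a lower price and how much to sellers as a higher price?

Buyers gain €8.75 per unit; sellers gain €0.25 per unit

Pre-subsidy: 444.6 - 0.2p = -441 + 7p gives p* = 123, q* = 420.
With the subsidy, sellers receive ps = pb + 9 for each unit, where pb is the price buyers pay.
Supply in terms of pb becomes qs = -441 + 7(pb + 9) = -378 + 7pb. Setting this equal to demand: 444.6 - 0.2pb = -378 + 7pb, so pb = 114.25.
Sellers receive ps = 114.25 + 9 = 123.25; q' = 444.6 − 0.2·114.25 = 421.75.
Buyers' price falls by p* − pb = 123 − 114.25 = 8.75; sellers' price rises by ps − p* = 123.25 − 123 = 0.25.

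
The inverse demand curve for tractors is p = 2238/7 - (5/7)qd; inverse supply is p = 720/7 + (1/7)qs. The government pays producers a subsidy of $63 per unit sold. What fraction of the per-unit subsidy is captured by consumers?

Pre-subsidy: 2238/7 - (5/7)q = 720/7 + (1/7)q gives q* = 253 and p* = 139.
With the subsidy, sellers receive ps = pb + 63 for each unit, where pb is the price buyers pay.
On the curves, pb = 2238/7 - (5/7)q and ps = 720/7 + (1/7)q; the wedge ps − pb = 63 gives 720/7 + (1/7)q − (2238/7 - (5/7)q) = 63, so q' = 326.5.
Then pb = 2238/7 − (5/7)·326.5 = 86.5 and ps = 720/7 + (1/7)·326.5 = 149.5.
Buyers' price falls by p* − pb = 139 − 86.5 = 52.5; sellers' price rises by ps − p* = 149.5 − 139 = 10.5.
So consumers capture 52.5/63 = 5/6 of each unit of subsidy.

Consumer share = 5/6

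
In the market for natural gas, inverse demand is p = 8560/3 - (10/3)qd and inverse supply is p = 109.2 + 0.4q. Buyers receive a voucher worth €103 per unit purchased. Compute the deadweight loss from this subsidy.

Deadweight loss = 159135/112

Pre-subsidy: 8560/3 - (10/3)q = 109.2 + 0.4q gives q* = 20581/28 and p* = 5645/14.
With the rebate, buyers effectively pay pb = ps − 103, where ps is the price sellers receive.
On the curves, pb = 8560/3 - (10/3)q and ps = 109.2 + 0.4q; the wedge ps − pb = 103 gives 109.2 + 0.4q − (8560/3 - (10/3)q) = 103, so q' = 762.625.
Then pb = 8560/3 − (10/3)·762.625 = 311.25 and ps = 109.2 + 0.4·762.625 = 414.25.
The subsidy expands output by 762.625 − 20581/28 = 1545/56 past the efficient level; on those units the gap between marginal cost and willingness to pay runs from 0 up to 103.
DWL = ½ × 103 × 1545/56 = 159135/112.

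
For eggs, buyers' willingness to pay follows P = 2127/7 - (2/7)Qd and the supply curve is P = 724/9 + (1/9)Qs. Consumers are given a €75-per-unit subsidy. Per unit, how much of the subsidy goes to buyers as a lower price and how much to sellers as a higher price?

Buyers gain €54 per unit; sellers gain €21 per unit

Pre-subsidy: 2127/7 - (2/7)Q = 724/9 + (1/9)Q gives Q* = 563 and P* = 143.
With the rebate, buyers effectively pay Pb = Ps − 75, where Ps is the price sellers receive.
On the curves, Pb = 2127/7 - (2/7)Q and Ps = 724/9 + (1/9)Q; the wedge Ps − Pb = 75 gives 724/9 + (1/9)Q − (2127/7 - (2/7)Q) = 75, so Q' = 752.
Then Pb = 2127/7 − (2/7)·752 = 89 and Ps = 724/9 + (1/9)·752 = 164.
Buyers' price falls by P* − Pb = 143 − 89 = 54; sellers' price rises by Ps − P* = 164 − 143 = 21.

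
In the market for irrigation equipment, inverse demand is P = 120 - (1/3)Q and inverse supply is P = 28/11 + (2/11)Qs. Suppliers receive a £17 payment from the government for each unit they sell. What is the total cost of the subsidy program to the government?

Government cost = £4437

Pre-subsidy: 120 - (1/3)Q = 28/11 + (2/11)Q gives Q* = 228 and P* = 44.
With the subsidy, sellers receive Ps = Pb + 17 for each unit, where Pb is the price buyers pay.
On the curves, Pb = 120 - (1/3)Q and Ps = 28/11 + (2/11)Q; the wedge Ps − Pb = 17 gives 28/11 + (2/11)Q − (120 - (1/3)Q) = 17, so Q' = 261.
Then Pb = 120 − (1/3)·261 = 33 and Ps = 28/11 + (2/11)·261 = 50.
Government outlay = subsidy × quantity = 17 × 261 = 4437.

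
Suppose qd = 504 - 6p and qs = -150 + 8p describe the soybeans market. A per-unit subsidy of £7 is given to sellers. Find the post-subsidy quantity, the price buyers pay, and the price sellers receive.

Pre-subsidy: 504 - 6p = -150 + 8p gives p* = 327/7, q* = 1566/7.
With the subsidy, sellers receive ps = pb + 7 for each unit, where pb is the price buyers pay.
Supply in terms of pb becomes qs = -150 + 8(pb + 7) = -94 + 8pb. Setting this equal to demand: 504 - 6pb = -94 + 8pb, so pb = 299/7.
Sellers receive ps = 299/7 + 7 = 348/7; q' = 504 − 6·(299/7) = 1734/7.

q' = 1734/7; buyers pay 299/7; sellers receive 348/7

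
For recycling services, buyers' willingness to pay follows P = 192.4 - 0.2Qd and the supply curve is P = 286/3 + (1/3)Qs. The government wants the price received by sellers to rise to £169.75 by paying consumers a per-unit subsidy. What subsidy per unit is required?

At a seller price of 169.75, quantity supplied is -286 + 3·169.75 = 223.25.
Buyers absorb 223.25 only when they pay Pb = 192.4 − 0.2·223.25 = 147.75.
s = Ps − Pb = 169.75 − 147.75 = 22.

Required subsidy s = £22 per unit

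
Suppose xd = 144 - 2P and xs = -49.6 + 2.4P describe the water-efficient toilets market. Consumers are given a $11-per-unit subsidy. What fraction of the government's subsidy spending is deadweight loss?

DWL / government spending = 3/34

Pre-subsidy: 144 - 2P = -49.6 + 2.4P gives P* = 44, x* = 56.
With the rebate, buyers effectively pay Pb = Ps − 11, where Ps is the price sellers receive.
Demand in terms of Ps becomes xd = 144 − 2(Ps − 11) = 166 - 2Ps. Setting this equal to supply: 166 - 2Ps = -49.6 + 2.4Ps, so Ps = 49.
Buyers pay Pb = 49 − 11 = 38; x' = -49.6 + 2.4·49 = 68.
ΔCS = ½(56 + 68)(44 − 38) = 372; ΔPS = ½(56 + 68)(49 − 44) = 310.
Government spending = 11 × 68 = 748.
DWL = ½ × 11 × (68 − 56) = 66; fraction = 66 / 748 = 3/34.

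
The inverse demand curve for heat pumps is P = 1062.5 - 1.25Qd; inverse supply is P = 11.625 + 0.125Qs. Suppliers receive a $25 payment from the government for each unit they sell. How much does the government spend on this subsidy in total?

Government cost = 215175/11

Pre-subsidy: 1062.5 - 1.25Q = 11.625 + 0.125Q gives Q* = 8407/11 and P* = 4715/44.
With the subsidy, sellers receive Ps = Pb + 25 for each unit, where Pb is the price buyers pay.
On the curves, Pb = 1062.5 - 1.25Q and Ps = 11.625 + 0.125Q; the wedge Ps − Pb = 25 gives 11.625 + 0.125Q − (1062.5 - 1.25Q) = 25, so Q' = 8607/11.
Then Pb = 1062.5 − 1.25·(8607/11) = 3715/44 and Ps = 11.625 + 0.125·(8607/11) = 4815/44.
Government outlay = subsidy × quantity = 25 × 8607/11 = 215175/11.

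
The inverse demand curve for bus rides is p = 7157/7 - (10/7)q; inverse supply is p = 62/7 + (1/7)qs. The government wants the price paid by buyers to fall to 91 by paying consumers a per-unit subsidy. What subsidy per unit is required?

Required subsidy s = 11 per unit

At a buyer price of 91, quantity demanded is 715.7 − 0.7·91 = 652.
Sellers supply 652 only when they receive ps = 62/7 + (1/7)·652 = 102.
s = ps − pb = 102 − 91 = 11.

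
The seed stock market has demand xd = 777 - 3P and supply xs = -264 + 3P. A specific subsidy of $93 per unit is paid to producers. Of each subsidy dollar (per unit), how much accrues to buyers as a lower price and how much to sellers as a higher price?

Buyers gain $46.5 per unit; sellers gain $46.5 per unit

Pre-subsidy: 777 - 3P = -264 + 3P gives P* = 173.5, x* = 256.5.
With the subsidy, sellers receive Ps = Pb + 93 for each unit, where Pb is the price buyers pay.
Supply in terms of Pb becomes xs = -264 + 3(Pb + 93) = 15 + 3Pb. Setting this equal to demand: 777 - 3Pb = 15 + 3Pb, so Pb = 127.
Sellers receive Ps = 127 + 93 = 220; x' = 777 − 3·127 = 396.
Buyers' price falls by P* − Pb = 173.5 − 127 = 46.5; sellers' price rises by Ps − P* = 220 − 173.5 = 46.5.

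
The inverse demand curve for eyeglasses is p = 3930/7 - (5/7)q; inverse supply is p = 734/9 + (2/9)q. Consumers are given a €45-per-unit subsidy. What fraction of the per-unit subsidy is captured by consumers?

Pre-subsidy: 3930/7 - (5/7)q = 734/9 + (2/9)q gives q* = 30232/59 and p* = 11530/59.
With the rebate, buyers effectively pay pb = ps − 45, where ps is the price sellers receive.
On the curves, pb = 3930/7 - (5/7)q and ps = 734/9 + (2/9)q; the wedge ps − pb = 45 gives 734/9 + (2/9)q − (3930/7 - (5/7)q) = 45, so q' = 33067/59.
Then pb = 3930/7 − (5/7)·(33067/59) = 9505/59 and ps = 734/9 + (2/9)·(33067/59) = 12160/59.
Buyers' price falls by p* − pb = 11530/59 − 9505/59 = 2025/59; sellers' price rises by ps − p* = 12160/59 − 11530/59 = 630/59.
So consumers capture (2025/59)/45 = 45/59 of each unit of subsidy.

Consumer share = 45/59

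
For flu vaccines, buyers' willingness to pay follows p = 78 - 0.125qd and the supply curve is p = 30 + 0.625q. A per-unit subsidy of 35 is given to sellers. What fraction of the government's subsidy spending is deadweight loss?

DWL / government spending = 35/166

Pre-subsidy: 78 - 0.125q = 30 + 0.625q gives q* = 64 and p* = 70.
With the subsidy, sellers receive ps = pb + 35 for each unit, where pb is the price buyers pay.
On the curves, pb = 78 - 0.125q and ps = 30 + 0.625q; the wedge ps − pb = 35 gives 30 + 0.625q − (78 - 0.125q) = 35, so q' = 332/3.
Then pb = 78 − 0.125·(332/3) = 385/6 and ps = 30 + 0.625·(332/3) = 595/6.
ΔCS = ½(64 + 332/3)(70 − 385/6) = 4585/9; ΔPS = ½(64 + 332/3)(595/6 − 70) = 22925/9.
Government spending = 35 × 332/3 = 11620/3.
DWL = ½ × 35 × (332/3 − 64) = 2450/3; fraction = (2450/3) / (11620/3) = 35/166.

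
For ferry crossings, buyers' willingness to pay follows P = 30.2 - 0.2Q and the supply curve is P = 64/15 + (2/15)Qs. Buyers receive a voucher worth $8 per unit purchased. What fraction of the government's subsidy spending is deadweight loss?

DWL / government spending = 60/509

Pre-subsidy: 30.2 - 0.2Q = 64/15 + (2/15)Q gives Q* = 77.8 and P* = 14.64.
With the rebate, buyers effectively pay Pb = Ps − 8, where Ps is the price sellers receive.
On the curves, Pb = 30.2 - 0.2Q and Ps = 64/15 + (2/15)Q; the wedge Ps − Pb = 8 gives 64/15 + (2/15)Q − (30.2 - 0.2Q) = 8, so Q' = 101.8.
Then Pb = 30.2 − 0.2·101.8 = 9.84 and Ps = 64/15 + (2/15)·101.8 = 17.84.
ΔCS = ½(77.8 + 101.8)(14.64 − 9.84) = 431.04; ΔPS = ½(77.8 + 101.8)(17.84 − 14.64) = 287.36.
Government spending = 8 × 101.8 = 814.4.
DWL = ½ × 8 × (101.8 − 77.8) = 96; fraction = 96 / 814.4 = 60/509.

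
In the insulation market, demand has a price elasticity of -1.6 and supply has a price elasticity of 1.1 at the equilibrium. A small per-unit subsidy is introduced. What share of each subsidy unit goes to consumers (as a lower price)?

For a small subsidy around the equilibrium, the benefit split depends on the relative slopes, which at a point are proportional to the elasticities.
Buyer share = εs/(εs + |εd|) = 1.1/(1.1 + 1.6) = 11/27; seller share = |εd|/(εs + |εd|) = 16/27.

Consumer share = 11/27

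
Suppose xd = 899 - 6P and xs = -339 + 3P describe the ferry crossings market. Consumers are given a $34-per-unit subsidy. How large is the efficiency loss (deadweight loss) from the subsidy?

Deadweight loss = $1156

Pre-subsidy: 899 - 6P = -339 + 3P gives P* = 1238/9, x* = 221/3.
With the rebate, buyers effectively pay Pb = Ps − 34, where Ps is the price sellers receive.
Demand in terms of Ps becomes xd = 899 − 6(Ps − 34) = 1103 - 6Ps. Setting this equal to supply: 1103 - 6Ps = -339 + 3Ps, so Ps = 1442/9.
Buyers pay Pb = 1442/9 − 34 = 1136/9; x' = -339 + 3·(1442/9) = 425/3.
The subsidy expands output by 425/3 − 221/3 = 68 past the efficient level; on those units the gap between marginal cost and willingness to pay runs from 0 up to 34.
DWL = ½ × 34 × 68 = 1156.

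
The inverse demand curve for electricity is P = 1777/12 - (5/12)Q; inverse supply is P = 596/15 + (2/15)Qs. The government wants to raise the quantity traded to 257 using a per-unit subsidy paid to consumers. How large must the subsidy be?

At Q = 257, from the demand curve buyers pay Pb = 1777/12 − (5/12)·257 = 41; from the supply curve sellers need Ps = 596/15 + (2/15)·257 = 74.
The subsidy must fill the gap: s = Ps − Pb = 74 − 41 = 33.

Required subsidy s = 33 per unit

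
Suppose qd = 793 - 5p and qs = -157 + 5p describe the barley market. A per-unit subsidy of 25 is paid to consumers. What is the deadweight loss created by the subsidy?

Pre-subsidy: 793 - 5p = -157 + 5p gives p* = 95, q* = 318.
With the rebate, buyers effectively pay pb = ps − 25, where ps is the price sellers receive.
Demand in terms of ps becomes qd = 793 − 5(ps − 25) = 918 - 5ps. Setting this equal to supply: 918 - 5ps = -157 + 5ps, so ps = 107.5.
Buyers pay pb = 107.5 − 25 = 82.5; q' = -157 + 5·107.5 = 380.5.
The subsidy expands output by 380.5 − 318 = 62.5 past the efficient level; on those units the gap between marginal cost and willingness to pay runs from 0 up to 25.
DWL = ½ × 25 × 62.5 = 781.25.

Deadweight loss = 781.25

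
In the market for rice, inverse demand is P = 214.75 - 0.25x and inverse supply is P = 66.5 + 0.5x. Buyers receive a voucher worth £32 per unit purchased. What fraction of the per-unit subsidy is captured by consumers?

Pre-subsidy: 214.75 - 0.25x = 66.5 + 0.5x gives x* = 593/3 and P* = 496/3.
With the rebate, buyers effectively pay Pb = Ps − 32, where Ps is the price sellers receive.
On the curves, Pb = 214.75 - 0.25x and Ps = 66.5 + 0.5x; the wedge Ps − Pb = 32 gives 66.5 + 0.5x − (214.75 - 0.25x) = 32, so x' = 721/3.
Then Pb = 214.75 − 0.25·(721/3) = 464/3 and Ps = 66.5 + 0.5·(721/3) = 560/3.
Buyers' price falls by P* − Pb = 496/3 − 464/3 = 32/3; sellers' price rises by Ps − P* = 560/3 − 496/3 = 64/3.
So consumers capture (32/3)/32 = 1/3 of each unit of subsidy.

Consumer share = 1/3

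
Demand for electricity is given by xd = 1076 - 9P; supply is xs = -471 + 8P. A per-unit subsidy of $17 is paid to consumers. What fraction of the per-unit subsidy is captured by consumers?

Pre-subsidy: 1076 - 9P = -471 + 8P gives P* = 91, x* = 257.
With the rebate, buyers effectively pay Pb = Ps − 17, where Ps is the price sellers receive.
Demand in terms of Ps becomes xd = 1076 − 9(Ps − 17) = 1229 - 9Ps. Setting this equal to supply: 1229 - 9Ps = -471 + 8Ps, so Ps = 100.
Buyers pay Pb = 100 − 17 = 83; x' = -471 + 8·100 = 329.
Buyers' price falls by P* − Pb = 91 − 83 = 8; sellers' price rises by Ps − P* = 100 − 91 = 9.
So consumers capture 8/17 = 8/17 of each unit of subsidy.

Consumer share = 8/17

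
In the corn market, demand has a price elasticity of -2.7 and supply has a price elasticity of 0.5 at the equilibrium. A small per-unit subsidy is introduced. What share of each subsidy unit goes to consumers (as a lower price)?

Consumer share = 0.15625

For a small subsidy around the equilibrium, the benefit split depends on the relative slopes, which at a point are proportional to the elasticities.
Buyer share = εs/(εs + |εd|) = 0.5/(0.5 + 2.7) = 0.15625; seller share = |εd|/(εs + |εd|) = 0.84375.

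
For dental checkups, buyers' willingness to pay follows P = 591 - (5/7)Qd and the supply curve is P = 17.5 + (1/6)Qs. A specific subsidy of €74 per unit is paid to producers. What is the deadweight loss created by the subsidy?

Deadweight loss = €3108

Pre-subsidy: 591 - (5/7)Q = 17.5 + (1/6)Q gives Q* = 651 and P* = 126.
With the subsidy, sellers receive Ps = Pb + 74 for each unit, where Pb is the price buyers pay.
On the curves, Pb = 591 - (5/7)Q and Ps = 17.5 + (1/6)Q; the wedge Ps − Pb = 74 gives 17.5 + (1/6)Q − (591 - (5/7)Q) = 74, so Q' = 735.
Then Pb = 591 − (5/7)·735 = 66 and Ps = 17.5 + (1/6)·735 = 140.
The subsidy expands output by 735 − 651 = 84 past the efficient level; on those units the gap between marginal cost and willingness to pay runs from 0 up to 74.
DWL = ½ × 74 × 84 = 3108.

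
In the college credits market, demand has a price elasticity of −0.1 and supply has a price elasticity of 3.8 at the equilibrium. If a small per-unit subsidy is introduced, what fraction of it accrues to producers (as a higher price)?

Producer share = 1/39

For a small subsidy around the equilibrium, the benefit split depends on the relative slopes, which at a point are proportional to the elasticities.
Buyer share = εs/(εs + |εd|) = 3.8/(3.8 + 0.1) = 38/39; seller share = |εd|/(εs + |εd|) = 1/39.
So producers capture 1/39 of the subsidy.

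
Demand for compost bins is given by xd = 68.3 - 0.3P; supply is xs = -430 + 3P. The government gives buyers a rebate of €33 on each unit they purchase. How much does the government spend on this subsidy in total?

Pre-subsidy: 68.3 - 0.3P = -430 + 3P gives P* = 151, x* = 23.
With the rebate, buyers effectively pay Pb = Ps − 33, where Ps is the price sellers receive.
Demand in terms of Ps becomes xd = 68.3 − 0.3(Ps − 33) = 78.2 - 0.3Ps. Setting this equal to supply: 78.2 - 0.3Ps = -430 + 3Ps, so Ps = 154.
Buyers pay Pb = 154 − 33 = 121; x' = -430 + 3·154 = 32.
Government outlay = subsidy × quantity = 33 × 32 = 1056.

Government cost = €1056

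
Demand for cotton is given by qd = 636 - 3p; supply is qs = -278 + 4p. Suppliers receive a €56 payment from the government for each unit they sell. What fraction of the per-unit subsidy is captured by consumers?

Consumer share = 4/7

Pre-subsidy: 636 - 3p = -278 + 4p gives p* = 914/7, q* = 1710/7.
With the subsidy, sellers receive ps = pb + 56 for each unit, where pb is the price buyers pay.
Supply in terms of pb becomes qs = -278 + 4(pb + 56) = -54 + 4pb. Setting this equal to demand: 636 - 3pb = -54 + 4pb, so pb = 690/7.
Sellers receive ps = 690/7 + 56 = 1082/7; q' = 636 − 3·(690/7) = 2382/7.
Buyers' price falls by p* − pb = 914/7 − 690/7 = 32; sellers' price rises by ps − p* = 1082/7 − 914/7 = 24.
So consumers capture 32/56 = 4/7 of each unit of subsidy.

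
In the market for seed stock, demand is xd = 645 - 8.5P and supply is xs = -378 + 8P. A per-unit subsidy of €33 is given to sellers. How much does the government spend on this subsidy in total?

Pre-subsidy: 645 - 8.5P = -378 + 8P gives P* = 62, x* = 118.
With the subsidy, sellers receive Ps = Pb + 33 for each unit, where Pb is the price buyers pay.
Supply in terms of Pb becomes xs = -378 + 8(Pb + 33) = -114 + 8Pb. Setting this equal to demand: 645 - 8.5Pb = -114 + 8Pb, so Pb = 46.
Sellers receive Ps = 46 + 33 = 79; x' = 645 − 8.5·46 = 254.
Government outlay = subsidy × quantity = 33 × 254 = 8382.

Government cost = €8382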